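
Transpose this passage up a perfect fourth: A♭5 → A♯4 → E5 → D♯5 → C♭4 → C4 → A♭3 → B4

A perfect fourth up from Ab5 gives Db6.
A perfect fourth up from A#4 gives D#5.
A perfect fourth up from E5 gives A5.
D#5: a fourth up reaches G, and 5 semitones makes it G#5.
A perfect fourth up from Cb4 gives Fb4.
C4 up a perfect fourth is F4.
Ab3 up a perfect fourth is Db4.
B4 up a perfect fourth is E5.

Db6 D#5 A5 G#5 Fb4 F4 Db4 E5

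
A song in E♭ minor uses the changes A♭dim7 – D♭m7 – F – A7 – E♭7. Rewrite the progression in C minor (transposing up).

Fdim7 Bbm7 D F#7 C7

E♭ minor up to C minor is a major sixth; each chord root moves by that interval while the quality stays the same.
A♭dim7: root A♭ up a major sixth → F, giving Fdim7.
D♭m7: root D♭ up a major sixth → Bb, giving Bbm7.
F: root F up a major sixth → D, giving D.
A7: root A up a major sixth → F#, giving F#7.
E♭7: root E♭ up a major sixth → C, giving C7.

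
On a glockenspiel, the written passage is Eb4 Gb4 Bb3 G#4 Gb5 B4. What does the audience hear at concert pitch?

The glockenspiel sounds a perfect fifteenth above written, so transpose each written note up a perfect fifteenth.
Eb4 → Eb6
Gb4 → Gb6
Bb3 → Bb5
G#4 → G#6
Gb5 → Gb7
B4 → B6

Eb6 Gb6 Bb5 G#6 Gb7 B6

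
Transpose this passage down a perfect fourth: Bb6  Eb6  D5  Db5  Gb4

F6 Bb5 A4 Ab4 Db4

Bb6 down a perfect fourth is F6.
Eb6 down a perfect fourth is Bb5.
D5 down a perfect fourth is A4.
Db5 down a perfect fourth is Ab4.
Gb4: a fourth down reaches D, and 5 semitones makes it Db4.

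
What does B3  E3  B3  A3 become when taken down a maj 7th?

C3 F2 C3 Bb2

B3 -> C3
E3 -> F2
B3 -> C3
A3 -> Bb2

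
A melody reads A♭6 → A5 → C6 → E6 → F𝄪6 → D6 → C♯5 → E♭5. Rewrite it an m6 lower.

Ab6 gives C6
A5 gives C#5
C6 gives E5
E6 gives G#5
F##6 gives A##5
D6 gives F#5
C#5 gives E#4
Eb5 gives G4

C6 C#5 E5 G#5 A##5 F#5 E#4 G4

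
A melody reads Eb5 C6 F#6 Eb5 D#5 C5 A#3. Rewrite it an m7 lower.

F4 D5 G#5 F4 E#4 D4 B#2

Eb5 down a minor seventh is F4.
C6: a seventh down reaches D, and 10 semitones makes it D5.
F#6 down a minor seventh is G#5.
Eb5 down a minor seventh is F4.
D#5 down a minor seventh is E#4.
C5 down a minor seventh is D4.
A#3 down a minor seventh is B#2.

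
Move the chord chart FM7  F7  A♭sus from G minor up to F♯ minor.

EM7 E7 Gsus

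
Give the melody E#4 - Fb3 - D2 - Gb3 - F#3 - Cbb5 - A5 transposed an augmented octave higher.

E#4 up an augmented octave is E##5.
Fb3: an octave up reaches F, and 13 semitones makes it F4.
D2 up an augmented octave is D#3.
Gb3 up an augmented octave is G4.
F#3: an octave up reaches F, and 13 semitones makes it F##4.
An augmented octave up from Cbb5 gives Cb6.
An augmented octave up from A5 gives A#6.

E##5 F4 D#3 G4 F##4 Cb6 A#6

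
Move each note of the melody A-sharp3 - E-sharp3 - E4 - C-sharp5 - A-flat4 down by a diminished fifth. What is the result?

D##3 A##2 A#3 F##4 D4

A#3 becomes D##3
E#3 becomes A##2
E4 becomes A#3
C#5 becomes F##4
Ab4 becomes D4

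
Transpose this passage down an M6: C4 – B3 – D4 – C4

Eb3 D3 F3 Eb3

C4 -> Eb3
B3 -> D3
D4 -> F3
C4 -> Eb3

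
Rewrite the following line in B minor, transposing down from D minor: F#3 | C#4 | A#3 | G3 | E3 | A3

D#3 A#3 F##3 E3 C#3 F#3

From D down to B is a minor third; apply that to each pitch.
F#3 -> D#3
C#4 -> A#3
A#3 -> F##3
G3 -> E3
E3 -> C#3
A3 -> F#3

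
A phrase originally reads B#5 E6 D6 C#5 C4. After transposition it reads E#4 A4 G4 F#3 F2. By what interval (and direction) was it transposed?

down a perfect twelfth

Take the first pair: B#5 → E#4. B to E spans 12 letter names, so the interval is some kind of twelfth.
E#4 to B#5 is 19 semitones, which makes it a perfect twelfth; the second version is lower, so the direction is down.
Checking another pair — C4 → F2 — gives the same interval.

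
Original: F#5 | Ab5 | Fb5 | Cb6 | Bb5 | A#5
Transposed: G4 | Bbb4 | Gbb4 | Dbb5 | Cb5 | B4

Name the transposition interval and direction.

From F#5 to G4 is 7 letter names — a seventh of some quality.
G4 to F#5 is 11 semitones, which makes it a major seventh; the second version is lower, so the direction is down.
Checking another pair — A#5 → B4 — gives the same interval.

down a major seventh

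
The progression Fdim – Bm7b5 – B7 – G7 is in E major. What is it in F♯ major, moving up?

Gdim C#m7b5 C#7 A7

E major up to F♯ major is a major second; each chord root moves by that interval while the quality stays the same.
Fdim: root F up a major second → G, giving Gdim.
Bm7b5: root B up a major second → C#, giving C#m7b5.
B7: root B up a major second → C#, giving C#7.
G7: root G up a major second → A, giving A7.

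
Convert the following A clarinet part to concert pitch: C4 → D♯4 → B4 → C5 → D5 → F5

The A clarinet sounds a minor third below written, so transpose each written note down a minor third.
C4 gives A3
D#4 gives B#3
B4 gives G#4
C5 gives A4
D5 gives B4
F5 gives D5

A3 B#3 G#4 A4 B4 D5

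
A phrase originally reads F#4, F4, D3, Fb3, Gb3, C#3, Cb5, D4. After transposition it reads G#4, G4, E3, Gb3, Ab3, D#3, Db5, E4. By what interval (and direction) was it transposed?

up a major second

Take the first pair: F#4 → G#4. F to G spans 2 letter names, so the interval is some kind of second.
F#4 to G#4 is 2 semitones, which makes it a major second; the second version is higher, so the direction is up.
Checking another pair — D4 → E4 — gives the same interval.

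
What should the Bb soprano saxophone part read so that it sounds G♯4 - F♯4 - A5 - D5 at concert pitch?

Written C4 sounds as Bb3 on the Bb soprano saxophone, so concert pitches are written a major second up.
G#4 becomes A#4
F#4 becomes G#4
A5 becomes B5
D5 becomes E5

A#4 G#4 B5 E5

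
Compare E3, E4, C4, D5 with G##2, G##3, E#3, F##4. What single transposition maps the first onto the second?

down a diminished sixth

Take the first pair: E3 → G##2. E to G spans 6 letter names, so the interval is some kind of sixth.
G##2 to E3 is 7 semitones, which makes it a diminished sixth; the second version is lower, so the direction is down.
Checking another pair — D5 → F##4 — gives the same interval.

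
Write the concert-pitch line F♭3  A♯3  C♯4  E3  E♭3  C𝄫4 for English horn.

The English horn sounds a perfect fifth below written, so the written part must be a perfect fifth above concert — transpose each note up.
Fb3 gives Cb4
A#3 gives E#4
C#4 gives G#4
E3 gives B3
Eb3 gives Bb3
Cbb4 gives Gbb4

Cb4 E#4 G#4 B3 Bb3 Gbb4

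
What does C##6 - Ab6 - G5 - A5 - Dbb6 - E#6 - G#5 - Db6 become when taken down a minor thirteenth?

C##6 → E##4
Ab6 → C5
G5 → B3
A5 → C#4
Dbb6 → Fb4
E#6 → G##4
G#5 → B#3
Db6 → F4

E##4 C5 B3 C#4 Fb4 G##4 B#3 F4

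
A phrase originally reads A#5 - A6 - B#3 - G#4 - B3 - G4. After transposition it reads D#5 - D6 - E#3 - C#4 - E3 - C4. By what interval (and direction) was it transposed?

Take the first pair: A#5 → D#5. A to D spans 5 letter names, so the interval is some kind of fifth.
D#5 to A#5 is 7 semitones, which makes it a perfect fifth; the second version is lower, so the direction is down.
Checking another pair — G4 → C4 — gives the same interval.

down a perfect fifth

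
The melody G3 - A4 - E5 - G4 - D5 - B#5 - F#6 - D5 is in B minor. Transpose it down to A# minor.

F#3 G#4 D#5 F#4 C#5 A##5 E#6 C#5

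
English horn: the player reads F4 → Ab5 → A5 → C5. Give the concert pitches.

Bb3 Db5 D5 F4

The English horn sounds a perfect fifth below written, so transpose each written note down a perfect fifth.
F4 gives Bb3
Ab5 gives Db5
A5 gives D5
C5 gives F4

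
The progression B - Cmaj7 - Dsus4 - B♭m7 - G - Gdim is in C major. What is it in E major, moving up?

D# Emaj7 F#sus4 Dm7 B Bdim

C major up to E major is a major third; each chord root moves by that interval while the quality stays the same.
B: root B up a major third → D#, giving D#.
Cmaj7: root C up a major third → E, giving Emaj7.
Dsus4: root D up a major third → F#, giving F#sus4.
B♭m7: root B♭ up a major third → D, giving Dm7.
G: root G up a major third → B, giving B.
Gdim: root G up a major third → B, giving Bdim.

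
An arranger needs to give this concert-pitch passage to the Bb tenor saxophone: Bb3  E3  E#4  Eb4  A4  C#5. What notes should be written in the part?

Written C4 sounds as Bb2 on the Bb tenor saxophone, so concert pitches are written a major ninth up.
Bb3 -> C5
E3 -> F#4
E#4 -> F##5
Eb4 -> F5
A4 -> B5
C#5 -> D#6

C5 F#4 F##5 F5 B5 D#6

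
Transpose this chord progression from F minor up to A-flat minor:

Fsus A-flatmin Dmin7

F minor up to A-flat minor is a minor third; each chord root moves by that interval while the quality stays the same.
Fsus: root F up a minor third → Ab, giving Absus.
A-flatmin: root A-flat up a minor third → Cb, giving Cbmin.
Dmin7: root D up a minor third → F, giving Fmin7.

Absus Cbmin Fmin7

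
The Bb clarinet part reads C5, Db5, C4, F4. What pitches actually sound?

The Bb clarinet sounds a major second below written, so transpose each written note down a major second.
C5 to Bb4
Db5 to Cb5
C4 to Bb3
F4 to Eb4

Bb4 Cb5 Bb3 Eb4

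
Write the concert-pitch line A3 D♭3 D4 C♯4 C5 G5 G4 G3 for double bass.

A4 Db4 D5 C#5 C6 G6 G5 G4

Written C4 sounds as C3 on the double bass, so concert pitches are written a perfect octave up.
A3 to A4
Db3 to Db4
D4 to D5
C#4 to C#5
C5 to C6
G5 to G6
G4 to G5
G3 to G4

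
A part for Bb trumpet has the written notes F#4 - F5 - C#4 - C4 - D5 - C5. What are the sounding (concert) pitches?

E4 Eb5 B3 Bb3 C5 Bb4

The Bb trumpet sounds a major second below written, so transpose each written note down a major second.
F#4 becomes E4
F5 becomes Eb5
C#4 becomes B3
C4 becomes Bb3
D5 becomes C5
C5 becomes Bb4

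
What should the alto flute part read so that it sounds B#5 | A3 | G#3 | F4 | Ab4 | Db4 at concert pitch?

E#6 D4 C#4 Bb4 Db5 Gb4

The alto flute sounds a perfect fourth below written, so the written part must be a perfect fourth above concert — transpose each note up.
B#5 gives E#6
A3 gives D4
G#3 gives C#4
F4 gives Bb4
Ab4 gives Db5
Db4 gives Gb4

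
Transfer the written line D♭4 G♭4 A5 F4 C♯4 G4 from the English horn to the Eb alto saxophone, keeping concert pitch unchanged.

Eb4 Ab4 B5 G4 D#4 A4

First find concert pitch: the English horn sounds a perfect fifth below written, so D♭4 G♭4 A5 F4 C♯4 G4 sounds Gb3 Cb4 D5 Bb3 F#3 C4.
Then write for Eb alto saxophone: it sounds a major sixth below written, so the part must be a major sixth above concert.
Gb3 → Eb4
Cb4 → Ab4
D5 → B5
Bb3 → G4
F#3 → D#4
C4 → A4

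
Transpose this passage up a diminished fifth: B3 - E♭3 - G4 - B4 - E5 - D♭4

B3 → F4
Eb3 → Bbb3
G4 → Db5
B4 → F5
E5 → Bb5
Db4 → Abb4

F4 Bbb3 Db5 F5 Bb5 Abb4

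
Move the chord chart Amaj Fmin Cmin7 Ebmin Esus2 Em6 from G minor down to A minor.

Bmaj Gmin Dmin7 Fmin F#sus2 F#m6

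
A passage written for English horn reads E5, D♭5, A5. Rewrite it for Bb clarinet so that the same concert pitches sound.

First find concert pitch: the English horn sounds a perfect fifth below written, so E5 D♭5 A5 sounds A4 Gb4 D5.
Then write for Bb clarinet: it sounds a major second below written, so the part must be a major second above concert.
A4 → B4
Gb4 → Ab4
D5 → E5

B4 Ab4 E5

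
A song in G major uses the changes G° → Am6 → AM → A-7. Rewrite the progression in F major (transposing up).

F° Gm6 GM G-7

G major up to F major is a minor seventh; each chord root moves by that interval while the quality stays the same.
G°: root G up a minor seventh → F, giving F°.
Am6: root A up a minor seventh → G, giving Gm6.
AM: root A up a minor seventh → G, giving GM.
A-7: root A up a minor seventh → G, giving G-7.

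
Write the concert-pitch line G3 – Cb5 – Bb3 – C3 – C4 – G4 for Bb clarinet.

Written C4 sounds as Bb3 on the Bb clarinet, so concert pitches are written a major second up.
G3 gives A3
Cb5 gives Db5
Bb3 gives C4
C3 gives D3
C4 gives D4
G4 gives A4

A3 Db5 C4 D3 D4 A4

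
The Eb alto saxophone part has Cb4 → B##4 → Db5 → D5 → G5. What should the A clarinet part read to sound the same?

First find concert pitch: the Eb alto saxophone sounds a major sixth below written, so Cb4 B##4 Db5 D5 G5 sounds Ebb3 D##4 Fb4 F4 Bb4.
Then write for A clarinet: it sounds a minor third below written, so the part must be a minor third above concert.
Ebb3 → Gbb3
D##4 → F##4
Fb4 → Abb4
F4 → Ab4
Bb4 → Db5

Gbb3 F##4 Abb4 Ab4 Db5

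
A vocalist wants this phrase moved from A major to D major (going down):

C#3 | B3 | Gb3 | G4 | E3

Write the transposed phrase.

From A down to D is a perfect fifth; apply that to each pitch.
C#3 → F#2
B3 → E3
Gb3 → Cb3
G4 → C4
E3 → A2

F#2 E3 Cb3 C4 A2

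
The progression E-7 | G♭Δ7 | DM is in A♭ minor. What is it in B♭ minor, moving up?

A♭ minor up to B♭ minor is a major second; each chord root moves by that interval while the quality stays the same.
E-7: root E up a major second → F#, giving F#-7.
G♭Δ7: root G♭ up a major second → Ab, giving AbΔ7.
DM: root D up a major second → E, giving EM.

F#-7 AbΔ7 EM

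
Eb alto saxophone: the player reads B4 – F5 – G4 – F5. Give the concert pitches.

The Eb alto saxophone sounds a major sixth below written, so transpose each written note down a major sixth.
B4 -> D4
F5 -> Ab4
G4 -> Bb3
F5 -> Ab4

D4 Ab4 Bb3 Ab4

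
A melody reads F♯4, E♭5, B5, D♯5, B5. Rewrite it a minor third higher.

F#4 becomes A4
Eb5 becomes Gb5
B5 becomes D6
D#5 becomes F#5
B5 becomes D6

A4 Gb5 D6 F#5 D6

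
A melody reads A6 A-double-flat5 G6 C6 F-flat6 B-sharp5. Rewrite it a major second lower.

G6 Gbb5 F6 Bb5 Ebb6 A#5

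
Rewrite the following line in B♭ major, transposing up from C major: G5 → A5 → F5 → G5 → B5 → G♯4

F6 G6 Eb6 F6 A6 F#5

C major to B♭ major up is a minor seventh, so every note moves up by that interval.
G5 -> F6
A5 -> G6
F5 -> Eb6
G5 -> F6
B5 -> A6
G#4 -> F#5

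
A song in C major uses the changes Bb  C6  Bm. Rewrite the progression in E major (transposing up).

C major up to E major is a major third; each chord root moves by that interval while the quality stays the same.
Bb: root Bb up a major third → D, giving D.
C6: root C up a major third → E, giving E6.
Bm: root B up a major third → D#, giving D#m.

D E6 D#m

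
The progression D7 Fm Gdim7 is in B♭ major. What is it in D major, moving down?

F#7 Am Bdim7

B♭ major down to D major is a minor sixth; each chord root moves by that interval while the quality stays the same.
D7: root D down a minor sixth → F#, giving F#7.
Fm: root F down a minor sixth → A, giving Am.
Gdim7: root G down a minor sixth → B, giving Bdim7.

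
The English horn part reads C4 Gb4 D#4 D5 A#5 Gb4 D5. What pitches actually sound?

Written C4 on the English horn sounds as F3, a perfect fifth lower; apply that shift to every note.
C4 becomes F3
Gb4 becomes Cb4
D#4 becomes G#3
D5 becomes G4
A#5 becomes D#5
Gb4 becomes Cb4
D5 becomes G4

F3 Cb4 G#3 G4 D#5 Cb4 G4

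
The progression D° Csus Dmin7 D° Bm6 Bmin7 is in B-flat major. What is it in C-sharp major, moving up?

E#° D#sus E#min7 E#° C##m6 C##min7

B-flat major up to C-sharp major is an augmented second; each chord root moves by that interval while the quality stays the same.
D°: root D up an augmented second → E#, giving E#°.
Csus: root C up an augmented second → D#, giving D#sus.
Dmin7: root D up an augmented second → E#, giving E#min7.
D°: root D up an augmented second → E#, giving E#°.
Bm6: root B up an augmented second → C##, giving C##m6.
Bmin7: root B up an augmented second → C##, giving C##min7.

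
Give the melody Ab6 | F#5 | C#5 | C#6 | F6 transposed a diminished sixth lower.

C#6 A##4 E##4 E##5 A#5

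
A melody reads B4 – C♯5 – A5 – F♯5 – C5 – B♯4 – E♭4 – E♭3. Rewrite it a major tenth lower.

G3 A3 F4 D4 Ab3 G#3 Cb3 Cb2

B4 down a major tenth is G3.
A major tenth down from C#5 gives A3.
A5: a tenth down reaches F, and 16 semitones makes it F4.
A major tenth down from F#5 gives D4.
C5 down a major tenth is Ab3.
B#4 down a major tenth is G#3.
Eb4 down a major tenth is Cb3.
Eb3: a tenth down reaches C, and 16 semitones makes it Cb2.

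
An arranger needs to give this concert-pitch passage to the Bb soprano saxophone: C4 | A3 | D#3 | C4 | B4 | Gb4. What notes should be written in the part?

The Bb soprano saxophone sounds a major second below written, so the written part must be a major second above concert — transpose each note up.
C4 → D4
A3 → B3
D#3 → E#3
C4 → D4
B4 → C#5
Gb4 → Ab4

D4 B3 E#3 D4 C#5 Ab4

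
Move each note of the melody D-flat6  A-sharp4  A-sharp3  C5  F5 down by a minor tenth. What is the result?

Bb4 F##3 F##2 A3 D4

Db6 down a minor tenth is Bb4.
A#4: a tenth down reaches F, and 15 semitones makes it F##3.
A minor tenth down from A#3 gives F##2.
C5 down a minor tenth is A3.
F5: a tenth down reaches D, and 15 semitones makes it D4.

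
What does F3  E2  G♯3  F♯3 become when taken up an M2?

F3 up a major second is G3.
A major second up from E2 gives F#2.
G#3: a second up reaches A, and 2 semitones makes it A#3.
F#3: a second up reaches G, and 2 semitones makes it G#3.

G3 F#2 A#3 G#3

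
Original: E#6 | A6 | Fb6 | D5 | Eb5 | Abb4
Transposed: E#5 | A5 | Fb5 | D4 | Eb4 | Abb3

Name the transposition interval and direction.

Take the first pair: E#6 → E#5. E to E spans 8 letter names, so the interval is some kind of octave.
E#5 to E#6 is 12 semitones, which makes it a perfect octave; the second version is lower, so the direction is down.
Checking another pair — Abb4 → Abb3 — gives the same interval.

down a perfect octave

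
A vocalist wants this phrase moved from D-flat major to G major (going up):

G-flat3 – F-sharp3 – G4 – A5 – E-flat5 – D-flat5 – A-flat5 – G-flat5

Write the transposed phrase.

From D-flat up to G is an augmented fourth; apply that to each pitch.
Gb3 to C4
F#3 to B#3
G4 to C#5
A5 to D#6
Eb5 to A5
Db5 to G5
Ab5 to D6
Gb5 to C6

C4 B#3 C#5 D#6 A5 G5 D6 C6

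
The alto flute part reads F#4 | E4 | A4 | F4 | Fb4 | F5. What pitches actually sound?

C#4 B3 E4 C4 Cb4 C5

Written C4 on the alto flute sounds as G3, a perfect fourth lower; apply that shift to every note.
F#4 gives C#4
E4 gives B3
A4 gives E4
F4 gives C4
Fb4 gives Cb4
F5 gives C5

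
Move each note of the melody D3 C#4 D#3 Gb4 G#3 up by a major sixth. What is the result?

A major sixth up from D3 gives B3.
A major sixth up from C#4 gives A#4.
D#3: a sixth up reaches B, and 9 semitones makes it B#3.
A major sixth up from Gb4 gives Eb5.
G#3 up a major sixth is E#4.

B3 A#4 B#3 Eb5 E#4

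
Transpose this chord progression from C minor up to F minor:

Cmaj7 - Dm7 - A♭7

Fmaj7 Gm7 Db7

C minor up to F minor is a perfect fourth; each chord root moves by that interval while the quality stays the same.
Cmaj7: root C up a perfect fourth → F, giving Fmaj7.
Dm7: root D up a perfect fourth → G, giving Gm7.
A♭7: root A♭ up a perfect fourth → Db, giving Db7.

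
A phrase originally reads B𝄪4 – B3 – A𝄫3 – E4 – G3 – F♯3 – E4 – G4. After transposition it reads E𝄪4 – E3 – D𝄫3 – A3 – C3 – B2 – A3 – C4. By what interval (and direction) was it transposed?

down a perfect fifth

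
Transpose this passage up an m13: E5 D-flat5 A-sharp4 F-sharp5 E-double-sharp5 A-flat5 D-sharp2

E5 up a minor thirteenth is C7.
Db5: a thirteenth up reaches B, and 20 semitones makes it Bbb6.
A#4 up a minor thirteenth is F#6.
F#5: a thirteenth up reaches D, and 20 semitones makes it D7.
E##5 up a minor thirteenth is C##7.
Ab5: a thirteenth up reaches F, and 20 semitones makes it Fb7.
A minor thirteenth up from D#2 gives B3.

C7 Bbb6 F#6 D7 C##7 Fb7 B3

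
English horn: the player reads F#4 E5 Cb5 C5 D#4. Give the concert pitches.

The English horn sounds a perfect fifth below written, so transpose each written note down a perfect fifth.
F#4 gives B3
E5 gives A4
Cb5 gives Fb4
C5 gives F4
D#4 gives G#3

B3 A4 Fb4 F4 G#3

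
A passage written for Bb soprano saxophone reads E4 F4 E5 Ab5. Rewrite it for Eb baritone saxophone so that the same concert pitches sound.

First find concert pitch: the Bb soprano saxophone sounds a major second below written, so E4 F4 E5 Ab5 sounds D4 Eb4 D5 Gb5.
Then write for Eb baritone saxophone: it sounds a major thirteenth below written, so the part must be a major thirteenth above concert.
D4 → B5
Eb4 → C6
D5 → B6
Gb5 → Eb7

B5 C6 B6 Eb7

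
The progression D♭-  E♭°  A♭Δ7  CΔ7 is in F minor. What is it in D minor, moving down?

Bb- C° FΔ7 AΔ7

F minor down to D minor is a minor third; each chord root moves by that interval while the quality stays the same.
D♭-: root D♭ down a minor third → Bb, giving Bb-.
E♭°: root E♭ down a minor third → C, giving C°.
A♭Δ7: root A♭ down a minor third → F, giving FΔ7.
CΔ7: root C down a minor third → A, giving AΔ7.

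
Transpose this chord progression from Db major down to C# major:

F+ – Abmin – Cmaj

E#+ G#min B#maj

Db major down to C# major is a diminished second; each chord root moves by that interval while the quality stays the same.
F+: root F down a diminished second → E#, giving E#+.
Abmin: root Ab down a diminished second → G#, giving G#min.
Cmaj: root C down a diminished second → B#, giving B#maj.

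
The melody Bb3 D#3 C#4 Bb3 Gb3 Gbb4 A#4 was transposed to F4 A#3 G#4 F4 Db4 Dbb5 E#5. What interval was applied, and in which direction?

up a perfect fifth

Take the first pair: Bb3 → F4. B to F spans 5 letter names, so the interval is some kind of fifth.
Bb3 to F4 is 7 semitones, which makes it a perfect fifth; the second version is higher, so the direction is up.
Checking another pair — A#4 → E#5 — gives the same interval.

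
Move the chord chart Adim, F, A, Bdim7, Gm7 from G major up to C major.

Ddim Bb D Edim7 Cm7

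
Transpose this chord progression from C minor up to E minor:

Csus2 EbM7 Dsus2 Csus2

Esus2 GM7 F#sus2 Esus2

C minor up to E minor is a major third; each chord root moves by that interval while the quality stays the same.
Csus2: root C up a major third → E, giving Esus2.
EbM7: root Eb up a major third → G, giving GM7.
Dsus2: root D up a major third → F#, giving F#sus2.
Csus2: root C up a major third → E, giving Esus2.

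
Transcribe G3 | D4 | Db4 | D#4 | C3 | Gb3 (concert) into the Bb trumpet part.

The Bb trumpet sounds a major second below written, so the written part must be a major second above concert — transpose each note up.
G3 becomes A3
D4 becomes E4
Db4 becomes Eb4
D#4 becomes E#4
C3 becomes D3
Gb3 becomes Ab3

A3 E4 Eb4 E#4 D3 Ab3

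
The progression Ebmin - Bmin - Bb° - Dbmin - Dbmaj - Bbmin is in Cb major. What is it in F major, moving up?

Cb major up to F major is an augmented fourth; each chord root moves by that interval while the quality stays the same.
Ebmin: root Eb up an augmented fourth → A, giving Amin.
Bmin: root B up an augmented fourth → E#, giving E#min.
Bb°: root Bb up an augmented fourth → E, giving E°.
Dbmin: root Db up an augmented fourth → G, giving Gmin.
Dbmaj: root Db up an augmented fourth → G, giving Gmaj.
Bbmin: root Bb up an augmented fourth → E, giving Emin.

Amin E#min E° Gmin Gmaj Emin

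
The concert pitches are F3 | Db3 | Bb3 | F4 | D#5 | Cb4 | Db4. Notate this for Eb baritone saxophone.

D5 Bb4 G5 D6 B#6 Ab5 Bb5

The Eb baritone saxophone sounds a major thirteenth below written, so the written part must be a major thirteenth above concert — transpose each note up.
F3 → D5
Db3 → Bb4
Bb3 → G5
F4 → D6
D#5 → B#6
Cb4 → Ab5
Db4 → Bb5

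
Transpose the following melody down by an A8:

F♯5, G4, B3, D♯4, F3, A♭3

F#5: an octave down reaches F, and 13 semitones makes it F4.
G4: an octave down reaches G, and 13 semitones makes it Gb3.
B3 down an augmented octave is Bb2.
D#4 down an augmented octave is D3.
F3 down an augmented octave is Fb2.
An augmented octave down from Ab3 gives Abb2.

F4 Gb3 Bb2 D3 Fb2 Abb2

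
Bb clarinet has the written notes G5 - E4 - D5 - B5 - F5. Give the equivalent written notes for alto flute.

Bb5 G4 F5 D6 Ab5

First find concert pitch: the Bb clarinet sounds a major second below written, so G5 E4 D5 B5 F5 sounds F5 D4 C5 A5 Eb5.
Then write for alto flute: it sounds a perfect fourth below written, so the part must be a perfect fourth above concert.
F5 → Bb5
D4 → G4
C5 → F5
A5 → D6
Eb5 → Ab5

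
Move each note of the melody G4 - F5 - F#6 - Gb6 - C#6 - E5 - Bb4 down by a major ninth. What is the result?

G4 down a major ninth is F3.
F5 down a major ninth is Eb4.
F#6: a ninth down reaches E, and 14 semitones makes it E5.
Gb6 down a major ninth is Fb5.
A major ninth down from C#6 gives B4.
A major ninth down from E5 gives D4.
Bb4 down a major ninth is Ab3.

F3 Eb4 E5 Fb5 B4 D4 Ab3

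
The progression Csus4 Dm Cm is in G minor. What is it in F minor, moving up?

Bbsus4 Cm Bbm

G minor up to F minor is a minor seventh; each chord root moves by that interval while the quality stays the same.
Csus4: root C up a minor seventh → Bb, giving Bbsus4.
Dm: root D up a minor seventh → C, giving Cm.
Cm: root C up a minor seventh → Bb, giving Bbm.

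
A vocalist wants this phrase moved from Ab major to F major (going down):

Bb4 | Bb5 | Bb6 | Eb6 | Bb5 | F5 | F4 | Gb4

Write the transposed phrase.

Ab major to F major down is a minor third, so every note moves down by that interval.
Bb4 -> G4
Bb5 -> G5
Bb6 -> G6
Eb6 -> C6
Bb5 -> G5
F5 -> D5
F4 -> D4
Gb4 -> Eb4

G4 G5 G6 C6 G5 D5 D4 Eb4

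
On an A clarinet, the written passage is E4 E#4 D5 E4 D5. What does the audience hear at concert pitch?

Written C4 on the A clarinet sounds as A3, a minor third lower; apply that shift to every note.
E4 to C#4
E#4 to C##4
D5 to B4
E4 to C#4
D5 to B4

C#4 C##4 B4 C#4 B4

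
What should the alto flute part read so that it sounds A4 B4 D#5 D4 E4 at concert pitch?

D5 E5 G#5 G4 A4

Written C4 sounds as G3 on the alto flute, so concert pitches are written a perfect fourth up.
A4 becomes D5
B4 becomes E5
D#5 becomes G#5
D4 becomes G4
E4 becomes A4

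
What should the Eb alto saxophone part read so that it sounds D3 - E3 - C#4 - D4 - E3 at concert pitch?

B3 C#4 A#4 B4 C#4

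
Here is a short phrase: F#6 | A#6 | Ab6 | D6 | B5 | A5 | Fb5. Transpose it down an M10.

D5 F#5 Fb5 Bb4 G4 F4 Dbb4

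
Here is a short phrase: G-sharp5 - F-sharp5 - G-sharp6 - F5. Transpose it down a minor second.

F##5 E#5 F##6 E5

G#5 down a minor second is F##5.
F#5: a second down reaches E, and 1 semitone makes it E#5.
A minor second down from G#6 gives F##6.
A minor second down from F5 gives E5.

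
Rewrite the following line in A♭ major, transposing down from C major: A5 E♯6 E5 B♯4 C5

F5 C#6 C5 G#4 Ab4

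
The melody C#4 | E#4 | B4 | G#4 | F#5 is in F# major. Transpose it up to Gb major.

Db4 F4 Cb5 Ab4 Gb5

F# major to Gb major up is a diminished second, so every note moves up by that interval.
C#4 gives Db4
E#4 gives F4
B4 gives Cb5
G#4 gives Ab4
F#5 gives Gb5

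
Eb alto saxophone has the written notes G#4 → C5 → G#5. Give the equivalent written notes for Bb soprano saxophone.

C#4 F4 C#5

First find concert pitch: the Eb alto saxophone sounds a major sixth below written, so G#4 C5 G#5 sounds B3 Eb4 B4.
Then write for Bb soprano saxophone: it sounds a major second below written, so the part must be a major second above concert.
B3 → C#4
Eb4 → F4
B4 → C#5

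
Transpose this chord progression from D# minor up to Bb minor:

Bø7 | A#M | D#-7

Gbø7 FM Bb-7

D# minor up to Bb minor is a diminished sixth; each chord root moves by that interval while the quality stays the same.
Bø7: root B up a diminished sixth → Gb, giving Gbø7.
A#M: root A# up a diminished sixth → F, giving FM.
D#-7: root D# up a diminished sixth → Bb, giving Bb-7.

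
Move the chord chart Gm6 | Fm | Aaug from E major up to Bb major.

Dbm6 Cbm Ebaug

E major up to Bb major is a diminished fifth; each chord root moves by that interval while the quality stays the same.
Gm6: root G up a diminished fifth → Db, giving Dbm6.
Fm: root F up a diminished fifth → Cb, giving Cbm.
Aaug: root A up a diminished fifth → Eb, giving Ebaug.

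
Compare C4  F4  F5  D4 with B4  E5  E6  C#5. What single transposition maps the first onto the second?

Take the first pair: C4 → B4. C to B spans 7 letter names, so the interval is some kind of seventh.
C4 to B4 is 11 semitones, which makes it a major seventh; the second version is higher, so the direction is up.
Checking another pair — D4 → C#5 — gives the same interval.

up a major seventh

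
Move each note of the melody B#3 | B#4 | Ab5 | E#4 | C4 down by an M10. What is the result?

B#3 down a major tenth is G#2.
B#4: a tenth down reaches G, and 16 semitones makes it G#3.
Ab5 down a major tenth is Fb4.
E#4 down a major tenth is C#3.
C4: a tenth down reaches A, and 16 semitones makes it Ab2.

G#2 G#3 Fb4 C#3 Ab2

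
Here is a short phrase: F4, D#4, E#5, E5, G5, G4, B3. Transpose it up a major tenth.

A5 F##5 G##6 G#6 B6 B5 D#5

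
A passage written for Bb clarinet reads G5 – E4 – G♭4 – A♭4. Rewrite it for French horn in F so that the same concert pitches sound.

C6 A4 Cb5 Db5

First find concert pitch: the Bb clarinet sounds a major second below written, so G5 E4 G♭4 A♭4 sounds F5 D4 Fb4 Gb4.
Then write for French horn in F: it sounds a perfect fifth below written, so the part must be a perfect fifth above concert.
F5 → C6
D4 → A4
Fb4 → Cb5
Gb4 → Db5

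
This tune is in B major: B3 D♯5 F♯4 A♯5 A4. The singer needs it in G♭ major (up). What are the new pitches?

Gb4 Bb5 Db5 F6 Fb5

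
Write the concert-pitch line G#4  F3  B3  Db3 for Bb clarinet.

The Bb clarinet sounds a major second below written, so the written part must be a major second above concert — transpose each note up.
G#4 → A#4
F3 → G3
B3 → C#4
Db3 → Eb3

A#4 G3 C#4 Eb3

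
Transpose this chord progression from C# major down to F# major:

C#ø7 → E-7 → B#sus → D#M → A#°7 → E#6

C# major down to F# major is a perfect fifth; each chord root moves by that interval while the quality stays the same.
C#ø7: root C# down a perfect fifth → F#, giving F#ø7.
E-7: root E down a perfect fifth → A, giving A-7.
B#sus: root B# down a perfect fifth → E#, giving E#sus.
D#M: root D# down a perfect fifth → G#, giving G#M.
A#°7: root A# down a perfect fifth → D#, giving D#°7.
E#6: root E# down a perfect fifth → A#, giving A#6.

F#ø7 A-7 E#sus G#M D#°7 A#6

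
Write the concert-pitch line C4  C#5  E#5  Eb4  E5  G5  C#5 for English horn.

G4 G#5 B#5 Bb4 B5 D6 G#5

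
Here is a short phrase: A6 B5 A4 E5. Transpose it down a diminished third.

F##6 G##5 F##4 C##5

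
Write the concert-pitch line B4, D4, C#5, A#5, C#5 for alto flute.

E5 G4 F#5 D#6 F#5

The alto flute sounds a perfect fourth below written, so the written part must be a perfect fourth above concert — transpose each note up.
B4 -> E5
D4 -> G4
C#5 -> F#5
A#5 -> D#6
C#5 -> F#5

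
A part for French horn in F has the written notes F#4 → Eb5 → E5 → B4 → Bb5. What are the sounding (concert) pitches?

The French horn in F sounds a perfect fifth below written, so transpose each written note down a perfect fifth.
F#4 gives B3
Eb5 gives Ab4
E5 gives A4
B4 gives E4
Bb5 gives Eb5

B3 Ab4 A4 E4 Eb5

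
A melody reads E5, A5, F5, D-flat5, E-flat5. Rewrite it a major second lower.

D5 G5 Eb5 Cb5 Db5

E5 down a major second is D5.
A5: a second down reaches G, and 2 semitones makes it G5.
F5: a second down reaches E, and 2 semitones makes it Eb5.
A major second down from Db5 gives Cb5.
Eb5 down a major second is Db5.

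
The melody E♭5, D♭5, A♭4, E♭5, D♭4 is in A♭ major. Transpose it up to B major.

F#5 E5 B4 F#5 E4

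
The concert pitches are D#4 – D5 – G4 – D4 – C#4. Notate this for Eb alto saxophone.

B#4 B5 E5 B4 A#4

The Eb alto saxophone sounds a major sixth below written, so the written part must be a major sixth above concert — transpose each note up.
D#4 to B#4
D5 to B5
G4 to E5
D4 to B4
C#4 to A#4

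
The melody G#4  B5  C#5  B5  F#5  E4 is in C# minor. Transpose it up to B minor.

F#5 A6 B5 A6 E6 D5

From C# up to B is a minor seventh; apply that to each pitch.
G#4 → F#5
B5 → A6
C#5 → B5
B5 → A6
F#5 → E6
E4 → D5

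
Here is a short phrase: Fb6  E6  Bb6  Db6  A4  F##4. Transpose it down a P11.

Fb6 to Cb5
E6 to B4
Bb6 to F5
Db6 to Ab4
A4 to E3
F##4 to C##3

Cb5 B4 F5 Ab4 E3 C##3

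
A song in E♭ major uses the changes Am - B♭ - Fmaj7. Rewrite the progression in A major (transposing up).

D#m E Bmaj7

E♭ major up to A major is an augmented fourth; each chord root moves by that interval while the quality stays the same.
Am: root A up an augmented fourth → D#, giving D#m.
B♭: root B♭ up an augmented fourth → E, giving E.
Fmaj7: root F up an augmented fourth → B, giving Bmaj7.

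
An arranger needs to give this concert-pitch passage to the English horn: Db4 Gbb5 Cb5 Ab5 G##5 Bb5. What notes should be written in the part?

Ab4 Dbb6 Gb5 Eb6 D##6 F6

The English horn sounds a perfect fifth below written, so the written part must be a perfect fifth above concert — transpose each note up.
Db4 → Ab4
Gbb5 → Dbb6
Cb5 → Gb5
Ab5 → Eb6
G##5 → D##6
Bb5 → F6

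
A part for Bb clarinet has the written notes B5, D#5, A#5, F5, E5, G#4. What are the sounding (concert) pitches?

The Bb clarinet sounds a major second below written, so transpose each written note down a major second.
B5 becomes A5
D#5 becomes C#5
A#5 becomes G#5
F5 becomes Eb5
E5 becomes D5
G#4 becomes F#4

A5 C#5 G#5 Eb5 D5 F#4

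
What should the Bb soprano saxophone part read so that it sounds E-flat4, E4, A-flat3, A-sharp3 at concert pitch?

F4 F#4 Bb3 B#3

The Bb soprano saxophone sounds a major second below written, so the written part must be a major second above concert — transpose each note up.
Eb4 becomes F4
E4 becomes F#4
Ab3 becomes Bb3
A#3 becomes B#3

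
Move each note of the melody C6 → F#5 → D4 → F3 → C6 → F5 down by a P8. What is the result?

C6 to C5
F#5 to F#4
D4 to D3
F3 to F2
C6 to C5
F5 to F4

C5 F#4 D3 F2 C5 F4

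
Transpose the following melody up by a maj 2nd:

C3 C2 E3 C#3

C3 becomes D3
C2 becomes D2
E3 becomes F#3
C#3 becomes D#3

D3 D2 F#3 D#3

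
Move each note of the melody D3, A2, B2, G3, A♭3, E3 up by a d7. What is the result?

Cb4 Gb3 Ab3 Fb4 Gbb4 Db4

D3 up a diminished seventh is Cb4.
A2 up a diminished seventh is Gb3.
B2 up a diminished seventh is Ab3.
G3 up a diminished seventh is Fb4.
Ab3 up a diminished seventh is Gbb4.
A diminished seventh up from E3 gives Db4.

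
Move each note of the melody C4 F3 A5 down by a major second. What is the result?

Bb3 Eb3 G5

C4 down a major second is Bb3.
F3 down a major second is Eb3.
A major second down from A5 gives G5.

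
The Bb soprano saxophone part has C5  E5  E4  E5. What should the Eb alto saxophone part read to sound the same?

First find concert pitch: the Bb soprano saxophone sounds a major second below written, so C5 E5 E4 E5 sounds Bb4 D5 D4 D5.
Then write for Eb alto saxophone: it sounds a major sixth below written, so the part must be a major sixth above concert.
Bb4 → G5
D5 → B5
D4 → B4
D5 → B5

G5 B5 B4 B5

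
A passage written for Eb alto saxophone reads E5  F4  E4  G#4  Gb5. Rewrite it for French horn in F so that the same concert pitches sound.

D5 Eb4 D4 F#4 Fb5

First find concert pitch: the Eb alto saxophone sounds a major sixth below written, so E5 F4 E4 G#4 Gb5 sounds G4 Ab3 G3 B3 Bbb4.
Then write for French horn in F: it sounds a perfect fifth below written, so the part must be a perfect fifth above concert.
G4 → D5
Ab3 → Eb4
G3 → D4
B3 → F#4
Bbb4 → Fb5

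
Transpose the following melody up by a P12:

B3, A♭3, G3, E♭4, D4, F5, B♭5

F#5 Eb5 D5 Bb5 A5 C7 F7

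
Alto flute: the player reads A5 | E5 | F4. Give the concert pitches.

E5 B4 C4

The alto flute sounds a perfect fourth below written, so transpose each written note down a perfect fourth.
A5 → E5
E5 → B4
F4 → C4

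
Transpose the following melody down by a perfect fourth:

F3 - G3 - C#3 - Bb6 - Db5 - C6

A perfect fourth down from F3 gives C3.
G3 down a perfect fourth is D3.
C#3 down a perfect fourth is G#2.
Bb6 down a perfect fourth is F6.
Db5: a fourth down reaches A, and 5 semitones makes it Ab4.
A perfect fourth down from C6 gives G5.

C3 D3 G#2 F6 Ab4 G5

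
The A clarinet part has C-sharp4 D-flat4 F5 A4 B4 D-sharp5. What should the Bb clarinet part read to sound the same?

First find concert pitch: the A clarinet sounds a minor third below written, so C-sharp4 D-flat4 F5 A4 B4 D-sharp5 sounds A#3 Bb3 D5 F#4 G#4 B#4.
Then write for Bb clarinet: it sounds a major second below written, so the part must be a major second above concert.
A#3 → B#3
Bb3 → C4
D5 → E5
F#4 → G#4
G#4 → A#4
B#4 → C##5

B#3 C4 E5 G#4 A#4 C##5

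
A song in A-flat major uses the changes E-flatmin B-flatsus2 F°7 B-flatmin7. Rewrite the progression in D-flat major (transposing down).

Abmin Ebsus2 Bb°7 Ebmin7

A-flat major down to D-flat major is a perfect fifth; each chord root moves by that interval while the quality stays the same.
E-flatmin: root E-flat down a perfect fifth → Ab, giving Abmin.
B-flatsus2: root B-flat down a perfect fifth → Eb, giving Ebsus2.
F°7: root F down a perfect fifth → Bb, giving Bb°7.
B-flatmin7: root B-flat down a perfect fifth → Eb, giving Ebmin7.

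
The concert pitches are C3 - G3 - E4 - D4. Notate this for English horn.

G3 D4 B4 A4

Written C4 sounds as F3 on the English horn, so concert pitches are written a perfect fifth up.
C3 -> G3
G3 -> D4
E4 -> B4
D4 -> A4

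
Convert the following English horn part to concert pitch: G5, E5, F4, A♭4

C5 A4 Bb3 Db4

Written C4 on the English horn sounds as F3, a perfect fifth lower; apply that shift to every note.
G5 to C5
E5 to A4
F4 to Bb3
Ab4 to Db4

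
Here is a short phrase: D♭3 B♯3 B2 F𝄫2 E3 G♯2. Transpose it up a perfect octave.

Db4 B#4 B3 Fbb3 E4 G#3

Db3 up a perfect octave is Db4.
B#3 up a perfect octave is B#4.
B2: an octave up reaches B, and 12 semitones makes it B3.
Fbb2 up a perfect octave is Fbb3.
A perfect octave up from E3 gives E4.
G#2: an octave up reaches G, and 12 semitones makes it G#3.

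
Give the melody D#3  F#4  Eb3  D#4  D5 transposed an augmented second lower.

C3 Eb4 Dbb3 C4 Cb5

D#3: a second down reaches C, and 3 semitones makes it C3.
F#4: a second down reaches E, and 3 semitones makes it Eb4.
Eb3: a second down reaches D, and 3 semitones makes it Dbb3.
D#4 down an augmented second is C4.
D5 down an augmented second is Cb5.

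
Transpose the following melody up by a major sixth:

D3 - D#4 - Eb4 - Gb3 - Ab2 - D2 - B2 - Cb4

B3 B#4 C5 Eb4 F3 B2 G#3 Ab4

D3 -> B3
D#4 -> B#4
Eb4 -> C5
Gb3 -> Eb4
Ab2 -> F3
D2 -> B2
B2 -> G#3
Cb4 -> Ab4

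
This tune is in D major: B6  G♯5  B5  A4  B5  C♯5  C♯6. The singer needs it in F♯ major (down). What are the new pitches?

D#6 B#4 D#5 C#4 D#5 E#4 E#5

From D down to F♯ is a minor sixth; apply that to each pitch.
B6 gives D#6
G#5 gives B#4
B5 gives D#5
A4 gives C#4
B5 gives D#5
C#5 gives E#4
C#6 gives E#5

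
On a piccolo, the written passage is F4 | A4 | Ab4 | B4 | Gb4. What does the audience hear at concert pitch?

F5 A5 Ab5 B5 Gb5

Written C4 on the piccolo sounds as C5, a perfect octave higher; apply that shift to every note.
F4 → F5
A4 → A5
Ab4 → Ab5
B4 → B5
Gb4 → Gb5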